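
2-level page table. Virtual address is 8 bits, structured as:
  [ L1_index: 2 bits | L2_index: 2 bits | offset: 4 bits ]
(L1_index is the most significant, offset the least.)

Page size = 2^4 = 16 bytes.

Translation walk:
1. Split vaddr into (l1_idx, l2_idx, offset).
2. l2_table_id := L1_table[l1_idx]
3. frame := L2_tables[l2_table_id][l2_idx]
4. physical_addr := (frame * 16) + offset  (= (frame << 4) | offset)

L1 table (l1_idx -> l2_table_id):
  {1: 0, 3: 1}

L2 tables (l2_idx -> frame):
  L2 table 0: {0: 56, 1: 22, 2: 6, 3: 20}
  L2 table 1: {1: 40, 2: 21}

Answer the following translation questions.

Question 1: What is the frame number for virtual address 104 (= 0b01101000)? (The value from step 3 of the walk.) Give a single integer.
Answer: 6

Derivation:
vaddr = 104: l1_idx=1, l2_idx=2
L1[1] = 0; L2[0][2] = 6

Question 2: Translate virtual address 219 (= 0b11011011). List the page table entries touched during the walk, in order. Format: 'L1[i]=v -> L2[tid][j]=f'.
Answer: L1[3]=1 -> L2[1][1]=40

Derivation:
vaddr = 219 = 0b11011011
Split: l1_idx=3, l2_idx=1, offset=11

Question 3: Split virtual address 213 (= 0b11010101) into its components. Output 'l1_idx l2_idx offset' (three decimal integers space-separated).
vaddr = 213 = 0b11010101
  top 2 bits -> l1_idx = 3
  next 2 bits -> l2_idx = 1
  bottom 4 bits -> offset = 5

Answer: 3 1 5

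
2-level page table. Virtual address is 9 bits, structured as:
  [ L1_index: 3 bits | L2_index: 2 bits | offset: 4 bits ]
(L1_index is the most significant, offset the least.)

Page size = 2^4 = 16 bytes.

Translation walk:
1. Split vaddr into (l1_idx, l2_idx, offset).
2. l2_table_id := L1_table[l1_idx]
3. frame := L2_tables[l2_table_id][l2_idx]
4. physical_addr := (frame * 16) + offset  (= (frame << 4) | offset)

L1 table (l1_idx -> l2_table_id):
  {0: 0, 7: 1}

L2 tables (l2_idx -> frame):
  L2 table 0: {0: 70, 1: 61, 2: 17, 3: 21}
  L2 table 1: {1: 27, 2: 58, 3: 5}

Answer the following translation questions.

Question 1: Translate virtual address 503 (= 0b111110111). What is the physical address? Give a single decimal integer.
vaddr = 503 = 0b111110111
Split: l1_idx=7, l2_idx=3, offset=7
L1[7] = 1
L2[1][3] = 5
paddr = 5 * 16 + 7 = 87

Answer: 87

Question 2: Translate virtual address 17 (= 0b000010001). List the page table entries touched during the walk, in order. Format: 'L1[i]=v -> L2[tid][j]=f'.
Answer: L1[0]=0 -> L2[0][1]=61

Derivation:
vaddr = 17 = 0b000010001
Split: l1_idx=0, l2_idx=1, offset=1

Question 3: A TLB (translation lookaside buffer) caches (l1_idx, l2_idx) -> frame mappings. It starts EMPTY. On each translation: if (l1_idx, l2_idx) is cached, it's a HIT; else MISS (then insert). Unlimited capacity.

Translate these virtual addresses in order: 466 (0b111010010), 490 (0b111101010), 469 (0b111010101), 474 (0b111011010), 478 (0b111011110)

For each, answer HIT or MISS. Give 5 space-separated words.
vaddr=466: (7,1) not in TLB -> MISS, insert
vaddr=490: (7,2) not in TLB -> MISS, insert
vaddr=469: (7,1) in TLB -> HIT
vaddr=474: (7,1) in TLB -> HIT
vaddr=478: (7,1) in TLB -> HIT

Answer: MISS MISS HIT HIT HIT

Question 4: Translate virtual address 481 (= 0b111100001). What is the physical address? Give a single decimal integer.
vaddr = 481 = 0b111100001
Split: l1_idx=7, l2_idx=2, offset=1
L1[7] = 1
L2[1][2] = 58
paddr = 58 * 16 + 1 = 929

Answer: 929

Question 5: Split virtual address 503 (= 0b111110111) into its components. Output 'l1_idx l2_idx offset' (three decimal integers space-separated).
vaddr = 503 = 0b111110111
  top 3 bits -> l1_idx = 7
  next 2 bits -> l2_idx = 3
  bottom 4 bits -> offset = 7

Answer: 7 3 7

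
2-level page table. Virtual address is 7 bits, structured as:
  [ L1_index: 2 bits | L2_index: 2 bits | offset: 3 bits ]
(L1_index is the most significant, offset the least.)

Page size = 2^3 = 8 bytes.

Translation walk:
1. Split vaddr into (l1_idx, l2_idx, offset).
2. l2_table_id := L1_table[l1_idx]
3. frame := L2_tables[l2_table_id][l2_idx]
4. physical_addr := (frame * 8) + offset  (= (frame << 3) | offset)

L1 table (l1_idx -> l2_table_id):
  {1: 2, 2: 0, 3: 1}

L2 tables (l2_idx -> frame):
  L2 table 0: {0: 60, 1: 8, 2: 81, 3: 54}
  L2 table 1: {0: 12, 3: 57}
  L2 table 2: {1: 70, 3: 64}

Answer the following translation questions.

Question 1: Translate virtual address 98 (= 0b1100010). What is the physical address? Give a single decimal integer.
Answer: 98

Derivation:
vaddr = 98 = 0b1100010
Split: l1_idx=3, l2_idx=0, offset=2
L1[3] = 1
L2[1][0] = 12
paddr = 12 * 8 + 2 = 98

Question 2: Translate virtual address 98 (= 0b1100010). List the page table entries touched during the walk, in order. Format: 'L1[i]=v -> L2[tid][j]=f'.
vaddr = 98 = 0b1100010
Split: l1_idx=3, l2_idx=0, offset=2

Answer: L1[3]=1 -> L2[1][0]=12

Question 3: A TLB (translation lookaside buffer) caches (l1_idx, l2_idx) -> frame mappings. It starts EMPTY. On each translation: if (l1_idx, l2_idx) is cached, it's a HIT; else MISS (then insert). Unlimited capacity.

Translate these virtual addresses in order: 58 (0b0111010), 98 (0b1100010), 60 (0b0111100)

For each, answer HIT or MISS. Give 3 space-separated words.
vaddr=58: (1,3) not in TLB -> MISS, insert
vaddr=98: (3,0) not in TLB -> MISS, insert
vaddr=60: (1,3) in TLB -> HIT

Answer: MISS MISS HIT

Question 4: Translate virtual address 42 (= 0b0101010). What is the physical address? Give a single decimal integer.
vaddr = 42 = 0b0101010
Split: l1_idx=1, l2_idx=1, offset=2
L1[1] = 2
L2[2][1] = 70
paddr = 70 * 8 + 2 = 562

Answer: 562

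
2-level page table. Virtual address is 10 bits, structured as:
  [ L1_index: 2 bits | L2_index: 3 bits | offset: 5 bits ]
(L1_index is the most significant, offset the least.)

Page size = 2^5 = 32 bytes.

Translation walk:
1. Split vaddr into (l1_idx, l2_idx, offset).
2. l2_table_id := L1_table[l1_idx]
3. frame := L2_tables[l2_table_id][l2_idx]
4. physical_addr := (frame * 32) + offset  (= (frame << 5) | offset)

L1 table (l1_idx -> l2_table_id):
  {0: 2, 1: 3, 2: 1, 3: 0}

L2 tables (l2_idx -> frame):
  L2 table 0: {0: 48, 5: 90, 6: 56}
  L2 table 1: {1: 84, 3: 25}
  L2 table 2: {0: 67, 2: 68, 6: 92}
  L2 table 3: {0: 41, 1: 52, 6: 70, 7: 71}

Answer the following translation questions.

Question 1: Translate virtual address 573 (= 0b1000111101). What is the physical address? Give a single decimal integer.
Answer: 2717

Derivation:
vaddr = 573 = 0b1000111101
Split: l1_idx=2, l2_idx=1, offset=29
L1[2] = 1
L2[1][1] = 84
paddr = 84 * 32 + 29 = 2717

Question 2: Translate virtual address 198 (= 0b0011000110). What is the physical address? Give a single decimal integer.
vaddr = 198 = 0b0011000110
Split: l1_idx=0, l2_idx=6, offset=6
L1[0] = 2
L2[2][6] = 92
paddr = 92 * 32 + 6 = 2950

Answer: 2950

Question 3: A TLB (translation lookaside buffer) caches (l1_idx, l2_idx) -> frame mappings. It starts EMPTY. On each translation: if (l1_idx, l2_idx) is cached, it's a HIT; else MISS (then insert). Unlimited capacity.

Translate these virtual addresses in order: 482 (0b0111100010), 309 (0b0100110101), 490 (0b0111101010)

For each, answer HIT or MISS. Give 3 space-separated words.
vaddr=482: (1,7) not in TLB -> MISS, insert
vaddr=309: (1,1) not in TLB -> MISS, insert
vaddr=490: (1,7) in TLB -> HIT

Answer: MISS MISS HIT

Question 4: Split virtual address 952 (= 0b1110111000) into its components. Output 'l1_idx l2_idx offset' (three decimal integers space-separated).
Answer: 3 5 24

Derivation:
vaddr = 952 = 0b1110111000
  top 2 bits -> l1_idx = 3
  next 3 bits -> l2_idx = 5
  bottom 5 bits -> offset = 24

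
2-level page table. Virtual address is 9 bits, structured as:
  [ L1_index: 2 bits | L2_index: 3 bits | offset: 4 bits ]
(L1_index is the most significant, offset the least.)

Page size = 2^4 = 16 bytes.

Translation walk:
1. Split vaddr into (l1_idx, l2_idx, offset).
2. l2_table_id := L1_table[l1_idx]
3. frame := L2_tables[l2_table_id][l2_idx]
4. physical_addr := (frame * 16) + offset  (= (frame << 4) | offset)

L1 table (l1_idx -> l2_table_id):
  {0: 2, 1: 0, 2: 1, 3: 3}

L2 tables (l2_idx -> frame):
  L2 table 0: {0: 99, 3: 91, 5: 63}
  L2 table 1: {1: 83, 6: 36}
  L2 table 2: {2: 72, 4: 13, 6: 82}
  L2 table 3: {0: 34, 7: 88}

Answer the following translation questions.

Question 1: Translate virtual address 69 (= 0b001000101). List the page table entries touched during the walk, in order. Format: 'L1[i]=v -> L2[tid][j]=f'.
vaddr = 69 = 0b001000101
Split: l1_idx=0, l2_idx=4, offset=5

Answer: L1[0]=2 -> L2[2][4]=13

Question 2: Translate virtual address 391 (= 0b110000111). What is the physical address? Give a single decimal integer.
Answer: 551

Derivation:
vaddr = 391 = 0b110000111
Split: l1_idx=3, l2_idx=0, offset=7
L1[3] = 3
L2[3][0] = 34
paddr = 34 * 16 + 7 = 551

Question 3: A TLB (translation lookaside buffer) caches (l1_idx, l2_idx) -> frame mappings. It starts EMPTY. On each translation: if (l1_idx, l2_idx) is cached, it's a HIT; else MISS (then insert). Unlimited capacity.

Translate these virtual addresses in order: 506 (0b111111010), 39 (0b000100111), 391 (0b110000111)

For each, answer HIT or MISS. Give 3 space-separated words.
Answer: MISS MISS MISS

Derivation:
vaddr=506: (3,7) not in TLB -> MISS, insert
vaddr=39: (0,2) not in TLB -> MISS, insert
vaddr=391: (3,0) not in TLB -> MISS, insert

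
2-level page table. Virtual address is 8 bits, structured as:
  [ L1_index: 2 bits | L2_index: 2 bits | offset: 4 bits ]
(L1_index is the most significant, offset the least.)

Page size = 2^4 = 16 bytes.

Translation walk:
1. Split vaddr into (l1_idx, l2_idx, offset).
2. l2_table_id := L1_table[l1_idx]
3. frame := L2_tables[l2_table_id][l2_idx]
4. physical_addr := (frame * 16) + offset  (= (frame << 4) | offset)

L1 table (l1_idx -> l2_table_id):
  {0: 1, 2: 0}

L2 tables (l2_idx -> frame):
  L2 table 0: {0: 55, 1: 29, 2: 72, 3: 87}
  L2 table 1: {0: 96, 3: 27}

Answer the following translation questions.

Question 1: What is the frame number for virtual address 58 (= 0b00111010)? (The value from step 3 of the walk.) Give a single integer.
Answer: 27

Derivation:
vaddr = 58: l1_idx=0, l2_idx=3
L1[0] = 1; L2[1][3] = 27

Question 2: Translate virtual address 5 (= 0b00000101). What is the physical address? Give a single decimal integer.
vaddr = 5 = 0b00000101
Split: l1_idx=0, l2_idx=0, offset=5
L1[0] = 1
L2[1][0] = 96
paddr = 96 * 16 + 5 = 1541

Answer: 1541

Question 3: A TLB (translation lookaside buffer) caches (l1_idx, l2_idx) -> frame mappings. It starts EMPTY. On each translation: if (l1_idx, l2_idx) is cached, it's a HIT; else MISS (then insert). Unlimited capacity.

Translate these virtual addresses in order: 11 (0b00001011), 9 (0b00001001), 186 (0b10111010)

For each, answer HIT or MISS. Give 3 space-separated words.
Answer: MISS HIT MISS

Derivation:
vaddr=11: (0,0) not in TLB -> MISS, insert
vaddr=9: (0,0) in TLB -> HIT
vaddr=186: (2,3) not in TLB -> MISS, insert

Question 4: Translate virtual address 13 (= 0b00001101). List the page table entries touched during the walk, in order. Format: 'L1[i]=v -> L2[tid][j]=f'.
Answer: L1[0]=1 -> L2[1][0]=96

Derivation:
vaddr = 13 = 0b00001101
Split: l1_idx=0, l2_idx=0, offset=13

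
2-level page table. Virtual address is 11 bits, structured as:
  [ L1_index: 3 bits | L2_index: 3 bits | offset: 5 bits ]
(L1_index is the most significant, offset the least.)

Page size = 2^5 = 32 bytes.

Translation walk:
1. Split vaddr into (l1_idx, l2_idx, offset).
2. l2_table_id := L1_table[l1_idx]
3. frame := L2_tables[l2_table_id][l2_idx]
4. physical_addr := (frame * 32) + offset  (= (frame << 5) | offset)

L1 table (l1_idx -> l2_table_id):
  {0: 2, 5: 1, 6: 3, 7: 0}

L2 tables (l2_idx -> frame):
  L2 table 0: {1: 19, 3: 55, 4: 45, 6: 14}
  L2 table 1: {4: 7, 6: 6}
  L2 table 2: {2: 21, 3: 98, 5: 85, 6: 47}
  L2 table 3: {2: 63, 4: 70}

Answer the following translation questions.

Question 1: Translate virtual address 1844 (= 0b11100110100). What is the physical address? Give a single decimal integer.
vaddr = 1844 = 0b11100110100
Split: l1_idx=7, l2_idx=1, offset=20
L1[7] = 0
L2[0][1] = 19
paddr = 19 * 32 + 20 = 628

Answer: 628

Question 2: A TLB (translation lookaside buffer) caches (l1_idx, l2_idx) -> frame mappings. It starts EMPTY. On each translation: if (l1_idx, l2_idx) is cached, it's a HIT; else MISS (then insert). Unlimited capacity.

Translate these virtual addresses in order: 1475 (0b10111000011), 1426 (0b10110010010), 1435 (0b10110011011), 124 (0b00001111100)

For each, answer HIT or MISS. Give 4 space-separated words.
vaddr=1475: (5,6) not in TLB -> MISS, insert
vaddr=1426: (5,4) not in TLB -> MISS, insert
vaddr=1435: (5,4) in TLB -> HIT
vaddr=124: (0,3) not in TLB -> MISS, insert

Answer: MISS MISS HIT MISS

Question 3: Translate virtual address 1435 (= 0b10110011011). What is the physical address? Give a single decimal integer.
vaddr = 1435 = 0b10110011011
Split: l1_idx=5, l2_idx=4, offset=27
L1[5] = 1
L2[1][4] = 7
paddr = 7 * 32 + 27 = 251

Answer: 251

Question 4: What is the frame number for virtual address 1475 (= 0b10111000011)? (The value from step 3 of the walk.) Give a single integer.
Answer: 6

Derivation:
vaddr = 1475: l1_idx=5, l2_idx=6
L1[5] = 1; L2[1][6] = 6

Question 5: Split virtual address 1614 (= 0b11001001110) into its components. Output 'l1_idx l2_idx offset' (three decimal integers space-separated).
Answer: 6 2 14

Derivation:
vaddr = 1614 = 0b11001001110
  top 3 bits -> l1_idx = 6
  next 3 bits -> l2_idx = 2
  bottom 5 bits -> offset = 14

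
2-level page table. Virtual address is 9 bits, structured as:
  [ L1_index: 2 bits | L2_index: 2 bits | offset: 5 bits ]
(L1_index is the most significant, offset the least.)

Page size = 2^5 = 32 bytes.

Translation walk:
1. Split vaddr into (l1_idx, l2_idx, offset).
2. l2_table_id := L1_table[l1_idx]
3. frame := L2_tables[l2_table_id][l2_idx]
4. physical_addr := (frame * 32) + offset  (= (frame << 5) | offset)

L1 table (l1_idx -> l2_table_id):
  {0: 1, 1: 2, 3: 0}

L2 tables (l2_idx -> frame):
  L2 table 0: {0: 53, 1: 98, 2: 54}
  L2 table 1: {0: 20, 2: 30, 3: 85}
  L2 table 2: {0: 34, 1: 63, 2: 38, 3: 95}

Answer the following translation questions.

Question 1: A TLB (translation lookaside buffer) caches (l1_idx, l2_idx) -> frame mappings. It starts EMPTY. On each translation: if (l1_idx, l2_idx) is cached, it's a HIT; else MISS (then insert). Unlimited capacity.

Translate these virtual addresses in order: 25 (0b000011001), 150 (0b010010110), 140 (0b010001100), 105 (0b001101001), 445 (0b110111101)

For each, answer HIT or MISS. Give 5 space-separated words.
vaddr=25: (0,0) not in TLB -> MISS, insert
vaddr=150: (1,0) not in TLB -> MISS, insert
vaddr=140: (1,0) in TLB -> HIT
vaddr=105: (0,3) not in TLB -> MISS, insert
vaddr=445: (3,1) not in TLB -> MISS, insert

Answer: MISS MISS HIT MISS MISS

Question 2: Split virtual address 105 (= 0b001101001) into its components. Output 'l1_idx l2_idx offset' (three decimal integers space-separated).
vaddr = 105 = 0b001101001
  top 2 bits -> l1_idx = 0
  next 2 bits -> l2_idx = 3
  bottom 5 bits -> offset = 9

Answer: 0 3 9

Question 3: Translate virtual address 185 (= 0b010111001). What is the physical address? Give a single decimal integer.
Answer: 2041

Derivation:
vaddr = 185 = 0b010111001
Split: l1_idx=1, l2_idx=1, offset=25
L1[1] = 2
L2[2][1] = 63
paddr = 63 * 32 + 25 = 2041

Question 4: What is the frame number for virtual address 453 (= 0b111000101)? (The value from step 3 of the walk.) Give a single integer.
vaddr = 453: l1_idx=3, l2_idx=2
L1[3] = 0; L2[0][2] = 54

Answer: 54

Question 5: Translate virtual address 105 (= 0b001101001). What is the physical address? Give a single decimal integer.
Answer: 2729

Derivation:
vaddr = 105 = 0b001101001
Split: l1_idx=0, l2_idx=3, offset=9
L1[0] = 1
L2[1][3] = 85
paddr = 85 * 32 + 9 = 2729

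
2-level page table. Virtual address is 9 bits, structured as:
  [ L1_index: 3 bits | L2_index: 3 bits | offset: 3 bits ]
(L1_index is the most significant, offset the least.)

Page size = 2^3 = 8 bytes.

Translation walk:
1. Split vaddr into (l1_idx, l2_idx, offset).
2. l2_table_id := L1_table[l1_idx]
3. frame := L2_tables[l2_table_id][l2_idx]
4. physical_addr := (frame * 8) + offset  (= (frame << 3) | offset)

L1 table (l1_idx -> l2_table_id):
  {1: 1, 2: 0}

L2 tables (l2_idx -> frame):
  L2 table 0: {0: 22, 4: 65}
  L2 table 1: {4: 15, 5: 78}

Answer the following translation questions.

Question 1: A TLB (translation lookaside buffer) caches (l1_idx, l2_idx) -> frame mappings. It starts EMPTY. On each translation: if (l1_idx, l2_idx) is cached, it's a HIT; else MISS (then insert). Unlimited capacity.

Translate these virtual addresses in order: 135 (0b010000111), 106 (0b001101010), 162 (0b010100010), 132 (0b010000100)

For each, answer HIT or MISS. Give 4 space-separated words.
Answer: MISS MISS MISS HIT

Derivation:
vaddr=135: (2,0) not in TLB -> MISS, insert
vaddr=106: (1,5) not in TLB -> MISS, insert
vaddr=162: (2,4) not in TLB -> MISS, insert
vaddr=132: (2,0) in TLB -> HIT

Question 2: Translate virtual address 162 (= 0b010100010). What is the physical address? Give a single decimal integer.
Answer: 522

Derivation:
vaddr = 162 = 0b010100010
Split: l1_idx=2, l2_idx=4, offset=2
L1[2] = 0
L2[0][4] = 65
paddr = 65 * 8 + 2 = 522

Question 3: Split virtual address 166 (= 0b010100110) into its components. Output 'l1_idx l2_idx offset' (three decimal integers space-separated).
vaddr = 166 = 0b010100110
  top 3 bits -> l1_idx = 2
  next 3 bits -> l2_idx = 4
  bottom 3 bits -> offset = 6

Answer: 2 4 6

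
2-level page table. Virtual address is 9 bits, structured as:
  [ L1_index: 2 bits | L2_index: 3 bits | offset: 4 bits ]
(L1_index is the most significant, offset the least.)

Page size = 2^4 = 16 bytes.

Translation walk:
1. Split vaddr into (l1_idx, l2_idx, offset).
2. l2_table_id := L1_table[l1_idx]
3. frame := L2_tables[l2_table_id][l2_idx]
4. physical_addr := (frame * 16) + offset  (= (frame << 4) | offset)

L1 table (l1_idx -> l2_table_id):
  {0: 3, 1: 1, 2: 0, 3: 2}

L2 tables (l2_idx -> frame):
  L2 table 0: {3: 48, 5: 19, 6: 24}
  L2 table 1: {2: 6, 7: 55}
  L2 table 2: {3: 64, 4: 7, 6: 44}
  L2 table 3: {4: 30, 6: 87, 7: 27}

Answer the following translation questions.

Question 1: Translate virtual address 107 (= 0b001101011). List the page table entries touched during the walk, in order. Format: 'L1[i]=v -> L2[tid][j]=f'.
Answer: L1[0]=3 -> L2[3][6]=87

Derivation:
vaddr = 107 = 0b001101011
Split: l1_idx=0, l2_idx=6, offset=11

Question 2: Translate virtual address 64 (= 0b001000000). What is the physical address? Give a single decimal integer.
vaddr = 64 = 0b001000000
Split: l1_idx=0, l2_idx=4, offset=0
L1[0] = 3
L2[3][4] = 30
paddr = 30 * 16 + 0 = 480

Answer: 480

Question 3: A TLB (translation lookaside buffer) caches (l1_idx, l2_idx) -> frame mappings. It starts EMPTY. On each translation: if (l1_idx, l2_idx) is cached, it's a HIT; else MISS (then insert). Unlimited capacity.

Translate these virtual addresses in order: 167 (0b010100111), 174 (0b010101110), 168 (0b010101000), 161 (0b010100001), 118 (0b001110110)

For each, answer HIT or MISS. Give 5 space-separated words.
vaddr=167: (1,2) not in TLB -> MISS, insert
vaddr=174: (1,2) in TLB -> HIT
vaddr=168: (1,2) in TLB -> HIT
vaddr=161: (1,2) in TLB -> HIT
vaddr=118: (0,7) not in TLB -> MISS, insert

Answer: MISS HIT HIT HIT MISS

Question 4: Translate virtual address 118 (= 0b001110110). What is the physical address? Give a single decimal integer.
Answer: 438

Derivation:
vaddr = 118 = 0b001110110
Split: l1_idx=0, l2_idx=7, offset=6
L1[0] = 3
L2[3][7] = 27
paddr = 27 * 16 + 6 = 438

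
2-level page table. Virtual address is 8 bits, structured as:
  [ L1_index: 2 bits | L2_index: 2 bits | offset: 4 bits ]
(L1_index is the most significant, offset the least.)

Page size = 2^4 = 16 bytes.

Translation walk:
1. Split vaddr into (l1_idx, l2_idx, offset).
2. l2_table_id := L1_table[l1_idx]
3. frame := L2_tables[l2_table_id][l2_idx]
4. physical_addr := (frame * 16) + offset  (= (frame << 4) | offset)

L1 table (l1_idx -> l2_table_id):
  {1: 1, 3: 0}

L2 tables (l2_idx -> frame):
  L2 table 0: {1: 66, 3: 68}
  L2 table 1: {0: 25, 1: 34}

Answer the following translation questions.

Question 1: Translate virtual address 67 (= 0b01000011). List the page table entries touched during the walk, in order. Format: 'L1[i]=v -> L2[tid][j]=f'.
vaddr = 67 = 0b01000011
Split: l1_idx=1, l2_idx=0, offset=3

Answer: L1[1]=1 -> L2[1][0]=25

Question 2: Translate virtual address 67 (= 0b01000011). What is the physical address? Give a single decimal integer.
vaddr = 67 = 0b01000011
Split: l1_idx=1, l2_idx=0, offset=3
L1[1] = 1
L2[1][0] = 25
paddr = 25 * 16 + 3 = 403

Answer: 403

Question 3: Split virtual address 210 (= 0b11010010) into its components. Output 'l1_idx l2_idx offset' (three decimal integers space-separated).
vaddr = 210 = 0b11010010
  top 2 bits -> l1_idx = 3
  next 2 bits -> l2_idx = 1
  bottom 4 bits -> offset = 2

Answer: 3 1 2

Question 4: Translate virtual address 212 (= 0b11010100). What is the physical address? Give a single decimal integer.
Answer: 1060

Derivation:
vaddr = 212 = 0b11010100
Split: l1_idx=3, l2_idx=1, offset=4
L1[3] = 0
L2[0][1] = 66
paddr = 66 * 16 + 4 = 1060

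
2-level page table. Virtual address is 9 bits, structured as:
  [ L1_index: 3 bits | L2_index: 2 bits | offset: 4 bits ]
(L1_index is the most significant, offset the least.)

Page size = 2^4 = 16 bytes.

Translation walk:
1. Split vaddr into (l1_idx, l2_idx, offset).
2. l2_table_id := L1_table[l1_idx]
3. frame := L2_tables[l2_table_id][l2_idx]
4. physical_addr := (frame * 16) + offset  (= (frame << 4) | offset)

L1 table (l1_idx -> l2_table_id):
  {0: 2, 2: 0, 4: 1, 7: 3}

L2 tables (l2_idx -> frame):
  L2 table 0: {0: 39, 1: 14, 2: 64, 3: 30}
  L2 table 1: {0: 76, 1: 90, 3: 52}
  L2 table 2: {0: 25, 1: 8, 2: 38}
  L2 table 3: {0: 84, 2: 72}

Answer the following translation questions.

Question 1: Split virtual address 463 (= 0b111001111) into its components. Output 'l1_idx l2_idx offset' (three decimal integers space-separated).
Answer: 7 0 15

Derivation:
vaddr = 463 = 0b111001111
  top 3 bits -> l1_idx = 7
  next 2 bits -> l2_idx = 0
  bottom 4 bits -> offset = 15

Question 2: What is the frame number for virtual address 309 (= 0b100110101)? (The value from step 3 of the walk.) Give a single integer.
Answer: 52

Derivation:
vaddr = 309: l1_idx=4, l2_idx=3
L1[4] = 1; L2[1][3] = 52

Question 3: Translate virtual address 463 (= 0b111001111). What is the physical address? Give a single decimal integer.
Answer: 1359

Derivation:
vaddr = 463 = 0b111001111
Split: l1_idx=7, l2_idx=0, offset=15
L1[7] = 3
L2[3][0] = 84
paddr = 84 * 16 + 15 = 1359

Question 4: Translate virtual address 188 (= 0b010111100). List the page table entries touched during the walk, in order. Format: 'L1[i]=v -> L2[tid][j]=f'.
Answer: L1[2]=0 -> L2[0][3]=30

Derivation:
vaddr = 188 = 0b010111100
Split: l1_idx=2, l2_idx=3, offset=12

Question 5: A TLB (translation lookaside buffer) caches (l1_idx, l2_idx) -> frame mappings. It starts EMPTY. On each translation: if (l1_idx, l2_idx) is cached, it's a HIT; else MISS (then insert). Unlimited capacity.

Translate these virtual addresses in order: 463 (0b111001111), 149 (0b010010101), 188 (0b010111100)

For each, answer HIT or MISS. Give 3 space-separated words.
vaddr=463: (7,0) not in TLB -> MISS, insert
vaddr=149: (2,1) not in TLB -> MISS, insert
vaddr=188: (2,3) not in TLB -> MISS, insert

Answer: MISS MISS MISS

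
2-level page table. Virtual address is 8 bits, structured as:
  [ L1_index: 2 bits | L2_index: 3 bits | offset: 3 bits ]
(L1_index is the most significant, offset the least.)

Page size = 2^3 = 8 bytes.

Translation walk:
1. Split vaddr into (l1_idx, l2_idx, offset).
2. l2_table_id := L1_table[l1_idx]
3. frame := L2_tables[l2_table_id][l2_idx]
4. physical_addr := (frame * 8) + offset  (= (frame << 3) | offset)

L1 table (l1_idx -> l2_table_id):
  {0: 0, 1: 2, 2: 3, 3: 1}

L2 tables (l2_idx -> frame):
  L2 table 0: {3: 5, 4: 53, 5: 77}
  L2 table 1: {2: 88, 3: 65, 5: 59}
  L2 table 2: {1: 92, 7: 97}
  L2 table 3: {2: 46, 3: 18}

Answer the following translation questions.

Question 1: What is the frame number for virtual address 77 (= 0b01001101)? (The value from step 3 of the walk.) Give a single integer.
vaddr = 77: l1_idx=1, l2_idx=1
L1[1] = 2; L2[2][1] = 92

Answer: 92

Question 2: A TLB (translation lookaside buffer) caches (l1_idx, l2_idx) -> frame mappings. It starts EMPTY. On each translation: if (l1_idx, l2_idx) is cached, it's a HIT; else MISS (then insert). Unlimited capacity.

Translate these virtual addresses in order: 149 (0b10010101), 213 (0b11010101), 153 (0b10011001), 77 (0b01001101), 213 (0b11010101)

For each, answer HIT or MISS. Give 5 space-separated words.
vaddr=149: (2,2) not in TLB -> MISS, insert
vaddr=213: (3,2) not in TLB -> MISS, insert
vaddr=153: (2,3) not in TLB -> MISS, insert
vaddr=77: (1,1) not in TLB -> MISS, insert
vaddr=213: (3,2) in TLB -> HIT

Answer: MISS MISS MISS MISS HIT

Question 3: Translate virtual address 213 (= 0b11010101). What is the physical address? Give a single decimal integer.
Answer: 709

Derivation:
vaddr = 213 = 0b11010101
Split: l1_idx=3, l2_idx=2, offset=5
L1[3] = 1
L2[1][2] = 88
paddr = 88 * 8 + 5 = 709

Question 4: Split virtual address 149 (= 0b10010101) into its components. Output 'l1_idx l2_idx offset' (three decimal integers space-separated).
vaddr = 149 = 0b10010101
  top 2 bits -> l1_idx = 2
  next 3 bits -> l2_idx = 2
  bottom 3 bits -> offset = 5

Answer: 2 2 5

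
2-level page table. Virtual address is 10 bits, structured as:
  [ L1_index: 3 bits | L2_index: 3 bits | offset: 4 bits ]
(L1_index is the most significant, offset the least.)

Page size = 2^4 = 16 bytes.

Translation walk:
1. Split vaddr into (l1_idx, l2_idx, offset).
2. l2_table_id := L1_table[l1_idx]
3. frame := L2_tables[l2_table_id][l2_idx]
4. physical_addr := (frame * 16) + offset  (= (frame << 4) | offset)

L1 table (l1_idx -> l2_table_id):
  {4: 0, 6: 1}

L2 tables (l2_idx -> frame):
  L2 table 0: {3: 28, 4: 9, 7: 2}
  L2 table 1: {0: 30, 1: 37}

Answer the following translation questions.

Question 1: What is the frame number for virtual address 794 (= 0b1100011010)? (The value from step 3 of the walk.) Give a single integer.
vaddr = 794: l1_idx=6, l2_idx=1
L1[6] = 1; L2[1][1] = 37

Answer: 37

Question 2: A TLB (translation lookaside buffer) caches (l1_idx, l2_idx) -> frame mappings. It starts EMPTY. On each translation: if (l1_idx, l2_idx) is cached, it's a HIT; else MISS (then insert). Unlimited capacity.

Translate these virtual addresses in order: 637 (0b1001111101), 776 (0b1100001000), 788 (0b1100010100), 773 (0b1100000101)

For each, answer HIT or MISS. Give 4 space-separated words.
vaddr=637: (4,7) not in TLB -> MISS, insert
vaddr=776: (6,0) not in TLB -> MISS, insert
vaddr=788: (6,1) not in TLB -> MISS, insert
vaddr=773: (6,0) in TLB -> HIT

Answer: MISS MISS MISS HIT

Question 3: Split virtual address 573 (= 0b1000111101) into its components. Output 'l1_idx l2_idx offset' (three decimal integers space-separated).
Answer: 4 3 13

Derivation:
vaddr = 573 = 0b1000111101
  top 3 bits -> l1_idx = 4
  next 3 bits -> l2_idx = 3
  bottom 4 bits -> offset = 13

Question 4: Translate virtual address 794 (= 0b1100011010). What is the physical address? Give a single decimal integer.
vaddr = 794 = 0b1100011010
Split: l1_idx=6, l2_idx=1, offset=10
L1[6] = 1
L2[1][1] = 37
paddr = 37 * 16 + 10 = 602

Answer: 602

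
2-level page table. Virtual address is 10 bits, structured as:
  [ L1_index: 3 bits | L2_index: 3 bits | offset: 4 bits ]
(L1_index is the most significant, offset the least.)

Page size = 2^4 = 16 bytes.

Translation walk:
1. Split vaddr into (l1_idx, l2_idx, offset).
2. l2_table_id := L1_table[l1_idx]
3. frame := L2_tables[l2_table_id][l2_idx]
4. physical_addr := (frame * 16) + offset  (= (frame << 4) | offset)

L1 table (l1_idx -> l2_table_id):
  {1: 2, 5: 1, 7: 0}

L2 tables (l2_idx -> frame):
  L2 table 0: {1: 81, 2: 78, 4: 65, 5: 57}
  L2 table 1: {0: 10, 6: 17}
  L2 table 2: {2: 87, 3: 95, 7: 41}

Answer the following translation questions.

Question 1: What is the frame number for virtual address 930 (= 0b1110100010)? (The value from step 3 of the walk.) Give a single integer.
vaddr = 930: l1_idx=7, l2_idx=2
L1[7] = 0; L2[0][2] = 78

Answer: 78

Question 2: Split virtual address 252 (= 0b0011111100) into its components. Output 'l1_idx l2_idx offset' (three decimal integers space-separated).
Answer: 1 7 12

Derivation:
vaddr = 252 = 0b0011111100
  top 3 bits -> l1_idx = 1
  next 3 bits -> l2_idx = 7
  bottom 4 bits -> offset = 12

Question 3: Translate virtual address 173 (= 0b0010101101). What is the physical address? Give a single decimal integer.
Answer: 1405

Derivation:
vaddr = 173 = 0b0010101101
Split: l1_idx=1, l2_idx=2, offset=13
L1[1] = 2
L2[2][2] = 87
paddr = 87 * 16 + 13 = 1405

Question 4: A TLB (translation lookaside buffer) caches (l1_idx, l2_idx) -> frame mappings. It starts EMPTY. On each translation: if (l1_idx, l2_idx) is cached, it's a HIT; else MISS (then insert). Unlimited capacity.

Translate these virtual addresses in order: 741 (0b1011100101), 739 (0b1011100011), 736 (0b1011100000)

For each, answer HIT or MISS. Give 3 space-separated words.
vaddr=741: (5,6) not in TLB -> MISS, insert
vaddr=739: (5,6) in TLB -> HIT
vaddr=736: (5,6) in TLB -> HIT

Answer: MISS HIT HIT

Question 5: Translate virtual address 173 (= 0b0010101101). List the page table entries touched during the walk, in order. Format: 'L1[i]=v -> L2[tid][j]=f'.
Answer: L1[1]=2 -> L2[2][2]=87

Derivation:
vaddr = 173 = 0b0010101101
Split: l1_idx=1, l2_idx=2, offset=13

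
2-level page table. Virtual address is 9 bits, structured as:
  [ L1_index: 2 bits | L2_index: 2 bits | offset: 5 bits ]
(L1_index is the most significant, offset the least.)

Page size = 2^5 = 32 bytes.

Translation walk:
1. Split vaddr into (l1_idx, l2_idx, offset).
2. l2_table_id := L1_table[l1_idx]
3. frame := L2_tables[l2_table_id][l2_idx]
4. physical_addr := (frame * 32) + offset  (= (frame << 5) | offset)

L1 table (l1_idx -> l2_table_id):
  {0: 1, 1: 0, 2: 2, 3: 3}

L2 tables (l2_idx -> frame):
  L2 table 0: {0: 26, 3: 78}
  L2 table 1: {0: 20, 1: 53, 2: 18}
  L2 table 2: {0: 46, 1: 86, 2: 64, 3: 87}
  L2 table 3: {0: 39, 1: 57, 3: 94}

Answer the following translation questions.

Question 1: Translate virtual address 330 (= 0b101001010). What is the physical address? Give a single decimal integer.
Answer: 2058

Derivation:
vaddr = 330 = 0b101001010
Split: l1_idx=2, l2_idx=2, offset=10
L1[2] = 2
L2[2][2] = 64
paddr = 64 * 32 + 10 = 2058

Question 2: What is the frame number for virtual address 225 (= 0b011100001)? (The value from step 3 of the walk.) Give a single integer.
vaddr = 225: l1_idx=1, l2_idx=3
L1[1] = 0; L2[0][3] = 78

Answer: 78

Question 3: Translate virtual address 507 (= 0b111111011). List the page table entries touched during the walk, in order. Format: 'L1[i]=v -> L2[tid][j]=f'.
vaddr = 507 = 0b111111011
Split: l1_idx=3, l2_idx=3, offset=27

Answer: L1[3]=3 -> L2[3][3]=94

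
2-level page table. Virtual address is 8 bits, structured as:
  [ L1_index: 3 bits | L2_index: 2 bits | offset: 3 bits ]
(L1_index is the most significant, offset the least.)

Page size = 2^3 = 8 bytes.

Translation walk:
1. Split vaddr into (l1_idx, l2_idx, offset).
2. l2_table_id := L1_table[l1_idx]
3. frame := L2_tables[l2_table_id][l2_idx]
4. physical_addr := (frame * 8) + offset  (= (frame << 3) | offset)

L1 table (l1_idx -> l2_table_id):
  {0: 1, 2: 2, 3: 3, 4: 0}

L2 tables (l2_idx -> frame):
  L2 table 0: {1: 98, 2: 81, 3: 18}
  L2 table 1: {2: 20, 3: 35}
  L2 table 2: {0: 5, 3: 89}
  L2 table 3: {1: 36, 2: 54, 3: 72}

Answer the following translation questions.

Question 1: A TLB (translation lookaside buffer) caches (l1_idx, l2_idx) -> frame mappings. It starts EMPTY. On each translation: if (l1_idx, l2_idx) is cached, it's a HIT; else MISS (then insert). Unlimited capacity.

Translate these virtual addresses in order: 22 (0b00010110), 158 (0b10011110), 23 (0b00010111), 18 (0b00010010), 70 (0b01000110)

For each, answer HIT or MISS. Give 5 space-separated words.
vaddr=22: (0,2) not in TLB -> MISS, insert
vaddr=158: (4,3) not in TLB -> MISS, insert
vaddr=23: (0,2) in TLB -> HIT
vaddr=18: (0,2) in TLB -> HIT
vaddr=70: (2,0) not in TLB -> MISS, insert

Answer: MISS MISS HIT HIT MISS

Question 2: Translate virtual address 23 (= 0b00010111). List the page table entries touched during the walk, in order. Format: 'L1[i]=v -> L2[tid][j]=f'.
vaddr = 23 = 0b00010111
Split: l1_idx=0, l2_idx=2, offset=7

Answer: L1[0]=1 -> L2[1][2]=20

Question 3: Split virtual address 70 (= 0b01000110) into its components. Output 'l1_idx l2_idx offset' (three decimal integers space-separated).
Answer: 2 0 6

Derivation:
vaddr = 70 = 0b01000110
  top 3 bits -> l1_idx = 2
  next 2 bits -> l2_idx = 0
  bottom 3 bits -> offset = 6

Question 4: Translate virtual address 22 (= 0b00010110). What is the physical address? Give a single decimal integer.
vaddr = 22 = 0b00010110
Split: l1_idx=0, l2_idx=2, offset=6
L1[0] = 1
L2[1][2] = 20
paddr = 20 * 8 + 6 = 166

Answer: 166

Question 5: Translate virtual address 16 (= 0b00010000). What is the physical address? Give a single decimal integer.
Answer: 160

Derivation:
vaddr = 16 = 0b00010000
Split: l1_idx=0, l2_idx=2, offset=0
L1[0] = 1
L2[1][2] = 20
paddr = 20 * 8 + 0 = 160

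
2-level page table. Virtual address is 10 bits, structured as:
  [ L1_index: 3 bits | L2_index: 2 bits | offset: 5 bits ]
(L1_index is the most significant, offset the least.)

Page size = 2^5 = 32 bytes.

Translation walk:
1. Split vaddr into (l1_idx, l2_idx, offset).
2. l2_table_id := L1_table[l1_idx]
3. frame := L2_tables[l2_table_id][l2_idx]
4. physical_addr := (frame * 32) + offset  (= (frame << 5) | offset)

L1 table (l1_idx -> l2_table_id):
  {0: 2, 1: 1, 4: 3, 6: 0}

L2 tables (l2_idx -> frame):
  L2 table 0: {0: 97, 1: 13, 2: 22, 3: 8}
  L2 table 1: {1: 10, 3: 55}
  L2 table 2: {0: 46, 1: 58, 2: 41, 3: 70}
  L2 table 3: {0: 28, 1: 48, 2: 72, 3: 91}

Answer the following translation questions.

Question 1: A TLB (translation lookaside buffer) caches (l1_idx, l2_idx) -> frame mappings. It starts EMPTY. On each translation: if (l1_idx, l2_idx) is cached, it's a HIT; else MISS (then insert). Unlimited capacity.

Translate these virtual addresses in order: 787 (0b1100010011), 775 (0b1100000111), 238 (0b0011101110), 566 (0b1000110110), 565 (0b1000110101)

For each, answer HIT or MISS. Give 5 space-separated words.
Answer: MISS HIT MISS MISS HIT

Derivation:
vaddr=787: (6,0) not in TLB -> MISS, insert
vaddr=775: (6,0) in TLB -> HIT
vaddr=238: (1,3) not in TLB -> MISS, insert
vaddr=566: (4,1) not in TLB -> MISS, insert
vaddr=565: (4,1) in TLB -> HIT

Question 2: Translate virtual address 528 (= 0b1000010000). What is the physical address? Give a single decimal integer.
Answer: 912

Derivation:
vaddr = 528 = 0b1000010000
Split: l1_idx=4, l2_idx=0, offset=16
L1[4] = 3
L2[3][0] = 28
paddr = 28 * 32 + 16 = 912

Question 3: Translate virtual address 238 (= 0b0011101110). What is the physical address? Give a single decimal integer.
vaddr = 238 = 0b0011101110
Split: l1_idx=1, l2_idx=3, offset=14
L1[1] = 1
L2[1][3] = 55
paddr = 55 * 32 + 14 = 1774

Answer: 1774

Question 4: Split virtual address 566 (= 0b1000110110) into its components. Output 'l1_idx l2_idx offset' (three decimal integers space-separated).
vaddr = 566 = 0b1000110110
  top 3 bits -> l1_idx = 4
  next 2 bits -> l2_idx = 1
  bottom 5 bits -> offset = 22

Answer: 4 1 22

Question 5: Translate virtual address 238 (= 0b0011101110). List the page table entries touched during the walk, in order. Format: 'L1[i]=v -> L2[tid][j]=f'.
vaddr = 238 = 0b0011101110
Split: l1_idx=1, l2_idx=3, offset=14

Answer: L1[1]=1 -> L2[1][3]=55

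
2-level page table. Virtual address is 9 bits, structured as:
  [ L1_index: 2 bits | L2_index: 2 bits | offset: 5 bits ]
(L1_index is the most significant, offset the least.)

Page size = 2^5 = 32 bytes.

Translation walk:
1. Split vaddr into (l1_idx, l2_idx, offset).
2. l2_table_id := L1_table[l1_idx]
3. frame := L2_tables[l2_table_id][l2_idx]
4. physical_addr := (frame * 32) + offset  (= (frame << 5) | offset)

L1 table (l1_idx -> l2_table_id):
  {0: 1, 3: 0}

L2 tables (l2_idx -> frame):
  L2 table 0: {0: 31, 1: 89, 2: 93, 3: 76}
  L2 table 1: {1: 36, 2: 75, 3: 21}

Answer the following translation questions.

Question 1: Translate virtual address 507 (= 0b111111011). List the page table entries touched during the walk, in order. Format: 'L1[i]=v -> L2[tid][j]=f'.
Answer: L1[3]=0 -> L2[0][3]=76

Derivation:
vaddr = 507 = 0b111111011
Split: l1_idx=3, l2_idx=3, offset=27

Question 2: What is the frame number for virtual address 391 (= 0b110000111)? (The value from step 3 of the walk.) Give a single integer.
Answer: 31

Derivation:
vaddr = 391: l1_idx=3, l2_idx=0
L1[3] = 0; L2[0][0] = 31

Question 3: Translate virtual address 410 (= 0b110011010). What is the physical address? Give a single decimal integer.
Answer: 1018

Derivation:
vaddr = 410 = 0b110011010
Split: l1_idx=3, l2_idx=0, offset=26
L1[3] = 0
L2[0][0] = 31
paddr = 31 * 32 + 26 = 1018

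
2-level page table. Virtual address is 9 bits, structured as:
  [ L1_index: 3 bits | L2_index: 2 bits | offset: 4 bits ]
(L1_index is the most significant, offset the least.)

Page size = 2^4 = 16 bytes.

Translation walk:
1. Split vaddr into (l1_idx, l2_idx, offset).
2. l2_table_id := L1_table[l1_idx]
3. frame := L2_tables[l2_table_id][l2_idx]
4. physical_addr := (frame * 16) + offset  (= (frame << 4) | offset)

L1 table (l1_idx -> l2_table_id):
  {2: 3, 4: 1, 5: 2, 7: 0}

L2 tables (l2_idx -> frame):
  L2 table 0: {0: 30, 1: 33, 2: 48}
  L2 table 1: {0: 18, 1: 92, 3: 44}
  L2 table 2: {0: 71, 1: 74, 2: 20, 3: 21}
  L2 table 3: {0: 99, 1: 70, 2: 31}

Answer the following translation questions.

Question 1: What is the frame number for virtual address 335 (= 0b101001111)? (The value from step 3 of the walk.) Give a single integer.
vaddr = 335: l1_idx=5, l2_idx=0
L1[5] = 2; L2[2][0] = 71

Answer: 71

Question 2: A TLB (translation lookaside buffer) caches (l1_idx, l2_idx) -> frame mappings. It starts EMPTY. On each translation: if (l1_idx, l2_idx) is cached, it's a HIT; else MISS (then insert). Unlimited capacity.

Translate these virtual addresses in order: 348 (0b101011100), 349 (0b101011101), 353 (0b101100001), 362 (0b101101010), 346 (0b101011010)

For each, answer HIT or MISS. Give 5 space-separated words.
Answer: MISS HIT MISS HIT HIT

Derivation:
vaddr=348: (5,1) not in TLB -> MISS, insert
vaddr=349: (5,1) in TLB -> HIT
vaddr=353: (5,2) not in TLB -> MISS, insert
vaddr=362: (5,2) in TLB -> HIT
vaddr=346: (5,1) in TLB -> HIT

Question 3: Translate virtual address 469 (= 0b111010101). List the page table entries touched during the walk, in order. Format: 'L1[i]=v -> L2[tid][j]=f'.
vaddr = 469 = 0b111010101
Split: l1_idx=7, l2_idx=1, offset=5

Answer: L1[7]=0 -> L2[0][1]=33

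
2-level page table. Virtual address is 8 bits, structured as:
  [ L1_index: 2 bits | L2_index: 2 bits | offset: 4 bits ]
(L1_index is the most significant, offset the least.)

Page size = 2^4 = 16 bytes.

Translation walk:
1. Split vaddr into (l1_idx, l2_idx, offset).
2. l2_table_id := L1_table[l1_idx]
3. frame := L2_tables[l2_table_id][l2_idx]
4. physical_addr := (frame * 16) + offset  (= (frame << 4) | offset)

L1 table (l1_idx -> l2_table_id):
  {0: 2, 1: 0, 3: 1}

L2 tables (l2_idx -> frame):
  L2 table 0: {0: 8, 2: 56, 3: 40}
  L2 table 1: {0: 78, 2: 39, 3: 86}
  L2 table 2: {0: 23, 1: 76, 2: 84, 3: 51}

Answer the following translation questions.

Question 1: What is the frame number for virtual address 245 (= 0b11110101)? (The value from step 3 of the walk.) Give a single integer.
vaddr = 245: l1_idx=3, l2_idx=3
L1[3] = 1; L2[1][3] = 86

Answer: 86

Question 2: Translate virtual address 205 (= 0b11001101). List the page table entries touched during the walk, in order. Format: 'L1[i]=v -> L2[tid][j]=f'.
Answer: L1[3]=1 -> L2[1][0]=78

Derivation:
vaddr = 205 = 0b11001101
Split: l1_idx=3, l2_idx=0, offset=13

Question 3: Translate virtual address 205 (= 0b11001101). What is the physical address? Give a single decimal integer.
Answer: 1261

Derivation:
vaddr = 205 = 0b11001101
Split: l1_idx=3, l2_idx=0, offset=13
L1[3] = 1
L2[1][0] = 78
paddr = 78 * 16 + 13 = 1261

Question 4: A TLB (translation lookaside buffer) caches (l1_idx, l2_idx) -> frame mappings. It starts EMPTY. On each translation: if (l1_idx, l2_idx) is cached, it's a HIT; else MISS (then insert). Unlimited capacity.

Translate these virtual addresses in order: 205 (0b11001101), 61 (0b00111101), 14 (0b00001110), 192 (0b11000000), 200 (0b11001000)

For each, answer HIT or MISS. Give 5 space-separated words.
vaddr=205: (3,0) not in TLB -> MISS, insert
vaddr=61: (0,3) not in TLB -> MISS, insert
vaddr=14: (0,0) not in TLB -> MISS, insert
vaddr=192: (3,0) in TLB -> HIT
vaddr=200: (3,0) in TLB -> HIT

Answer: MISS MISS MISS HIT HIT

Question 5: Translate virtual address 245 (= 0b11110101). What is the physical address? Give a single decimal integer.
vaddr = 245 = 0b11110101
Split: l1_idx=3, l2_idx=3, offset=5
L1[3] = 1
L2[1][3] = 86
paddr = 86 * 16 + 5 = 1381

Answer: 1381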